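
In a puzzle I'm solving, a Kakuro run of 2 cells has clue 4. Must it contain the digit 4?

No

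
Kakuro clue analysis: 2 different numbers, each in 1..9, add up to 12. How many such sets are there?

2 distinct digits from 1–9 sum between 3 and 17.
Enumerating: {3,9}, {4,8}, {5,7}.

3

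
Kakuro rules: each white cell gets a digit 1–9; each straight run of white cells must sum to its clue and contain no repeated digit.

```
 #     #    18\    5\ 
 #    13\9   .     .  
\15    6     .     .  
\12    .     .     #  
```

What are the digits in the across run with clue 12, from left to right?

R3C1 = 13 − 6 = 7 completes the 13 down.
R3C2 = 12 − 7 = 5 completes the 12 across.
No cell is forced outright now. R2C2 can only be 4 or 7 (the digits allowed by both its 15 across and its 18 down). If R2C2 = 4: then R1C2 would have to be in {1,2,3,4,5,6,7,8} for the 9 across but in {9} for the 18 down — contradiction. So R2C2 = 7.
R1C2 = 18 − 12 = 6 completes the 18 down.
R1C3 = 9 − 6 = 3 completes the 9 across.
R2C3 = 15 − 13 = 2 completes the 15 across.

7 5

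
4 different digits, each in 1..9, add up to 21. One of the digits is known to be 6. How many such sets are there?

5

4 distinct digits from 1–9 sum between 10 and 30.
Keeping only sets containing 6.
Enumerating: {1,5,6,9}, {2,4,6,9}, {2,5,6,8}, {3,4,6,8}, {3,5,6,7}.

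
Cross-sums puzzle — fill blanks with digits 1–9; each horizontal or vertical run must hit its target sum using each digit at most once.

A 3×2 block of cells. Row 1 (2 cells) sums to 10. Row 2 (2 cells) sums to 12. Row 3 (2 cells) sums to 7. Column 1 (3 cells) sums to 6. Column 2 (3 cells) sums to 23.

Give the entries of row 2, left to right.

6 in 3 cells must be {1,2,3}; 23 in 3 cells must be {6,8,9}.
The 12 across and the 6 down share only 3, so (2,1) = 3.
(2,2) = 12 − 3 = 9 completes the 12 across.
Given what's placed, (3,2) must be 6 to fit the 7 across and 23 down.
(1,2) = 23 − 15 = 8 completes the 23 down.
(3,1) = 7 − 6 = 1 completes the 7 across.
(1,1) = 10 − 8 = 2 completes the 10 across.

3, 9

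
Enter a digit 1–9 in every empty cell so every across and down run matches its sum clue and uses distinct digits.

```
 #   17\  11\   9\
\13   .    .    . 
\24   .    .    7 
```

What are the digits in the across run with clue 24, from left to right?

24 in 3 cells must be {7,8,9}; 17 in 2 cells must be {8,9}.
R1C3 = 9 − 7 = 2 completes the 9 down.
Given what's placed, R1C1 must be 8 to fit the 13 across and 17 down.
R1C2 = 13 − 10 = 3 completes the 13 across.
R2C1 = 17 − 8 = 9 completes the 17 down.
R2C2 = 24 − 16 = 8 completes the 24 across.

9, 8, 7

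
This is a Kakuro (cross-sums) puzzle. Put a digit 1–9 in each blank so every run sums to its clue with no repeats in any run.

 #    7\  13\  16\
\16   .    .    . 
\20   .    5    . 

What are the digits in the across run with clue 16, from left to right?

16 in 2 cells must be {7,9}.
R1C2 = 13 − 5 = 8 completes the 13 down.
Given what's placed, R1C3 must be 7 to fit the 16 across and 16 down.
Given what's placed, R2C1 must be 6 to fit the 20 across and 7 down.
R2C3 = 20 − 11 = 9 completes the 20 across.
R1C1 = 16 − 15 = 1 completes the 16 across.

1 8 7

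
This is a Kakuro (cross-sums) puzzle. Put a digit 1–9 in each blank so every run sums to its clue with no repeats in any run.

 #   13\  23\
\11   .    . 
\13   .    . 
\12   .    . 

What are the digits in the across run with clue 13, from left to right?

7 6

23 in 3 cells must be {6,8,9}.
Nothing is forced directly, so branch on R1C2, whose candidates are 6 or 8 or 9. If R1C2 = 6: that forces R1C1 = 5, R3C1 = 7, after which R3C2 would have to be in {5} for the 12 across but in {8,9} for the 23 down — contradiction. If R1C2 = 8: that forces R1C1 = 3, R3C2 = 9, R2C2 = 6, after which R3C1 would have to be in {3} for the 12 across but in {1,2,4,6,8,9} for the 13 down — contradiction. So R1C2 = 9.
R1C1 = 11 − 9 = 2 completes the 11 across.
Given what's placed, R3C2 must be 8 to fit the 12 across and 23 down.
R2C2 = 23 − 17 = 6 completes the 23 down.
R3C1 = 12 − 8 = 4 completes the 12 across.
R2C1 = 13 − 6 = 7 completes the 13 across.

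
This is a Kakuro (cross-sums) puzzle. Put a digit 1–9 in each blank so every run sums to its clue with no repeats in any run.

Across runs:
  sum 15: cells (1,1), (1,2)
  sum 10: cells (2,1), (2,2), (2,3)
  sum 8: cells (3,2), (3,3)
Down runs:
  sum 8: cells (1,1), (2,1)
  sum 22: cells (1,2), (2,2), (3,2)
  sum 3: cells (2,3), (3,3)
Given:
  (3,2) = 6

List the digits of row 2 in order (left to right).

2, 7, 1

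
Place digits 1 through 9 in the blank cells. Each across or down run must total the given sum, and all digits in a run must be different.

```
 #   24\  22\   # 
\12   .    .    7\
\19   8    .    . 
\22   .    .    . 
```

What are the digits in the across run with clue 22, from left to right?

9 8 5

24 in 3 cells must be {7,8,9}.
No cell is forced outright now. R1C1 can only be 7 or 9 (the digits allowed by both its 12 across and its 24 down). If R1C1 = 9: then R1C2 would have to be in {3} for the 12 across but in {5,6,7,8,9} for the 22 down — contradiction. So R1C1 = 7.
R1C2 = 12 − 7 = 5 completes the 12 across.
R2C2 = 9: the only remaining digit allowed by both the 19 across and the 22 down.
R2C3 = 19 − 17 = 2 completes the 19 across.
R3C1 = 24 − 15 = 9 completes the 24 down.
R3C2 = 22 − 14 = 8 completes the 22 down.
R3C3 = 22 − 17 = 5 completes the 22 across.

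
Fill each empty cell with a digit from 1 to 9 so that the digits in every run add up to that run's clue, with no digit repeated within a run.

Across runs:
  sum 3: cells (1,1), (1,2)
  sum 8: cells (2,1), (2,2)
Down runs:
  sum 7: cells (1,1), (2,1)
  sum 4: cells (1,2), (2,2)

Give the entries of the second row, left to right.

3 in 2 cells must be {1,2}; 4 in 2 cells must be {1,3}.
The 3 across and the 4 down share only 1, so (1,2) = 1.
(2,2) = 4 − 1 = 3 completes the 4 down.
(1,1) = 3 − 1 = 2 completes the 3 across.
(2,1) = 8 − 3 = 5 completes the 8 across.

5, 3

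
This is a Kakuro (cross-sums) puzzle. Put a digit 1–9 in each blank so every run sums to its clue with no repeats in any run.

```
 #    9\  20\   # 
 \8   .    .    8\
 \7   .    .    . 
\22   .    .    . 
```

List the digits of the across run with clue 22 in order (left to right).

7 in 3 cells must be {1,2,4}.
Only 4 fits R2C2 under both its across sum 7 and down sum 20.
Given what's placed, R1C2 must be 7 to fit the 8 across and 20 down.
R3C2 = 20 − 11 = 9 completes the 20 down.
R1C1 = 8 − 7 = 1 completes the 8 across.
R2C1 = 2: the only remaining digit allowed by both the 7 across and the 9 down.
R2C3 = 7 − 6 = 1 completes the 7 across.
R3C1 = 9 − 3 = 6 completes the 9 down.
R3C3 = 22 − 15 = 7 completes the 22 across.

6, 9, 7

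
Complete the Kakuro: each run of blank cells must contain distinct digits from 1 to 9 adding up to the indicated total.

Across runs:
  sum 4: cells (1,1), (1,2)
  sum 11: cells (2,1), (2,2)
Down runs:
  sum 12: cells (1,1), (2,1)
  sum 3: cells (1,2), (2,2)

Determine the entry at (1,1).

4 in 2 cells must be {1,3}; 3 in 2 cells must be {1,2}.
The 4 across and the 12 down share only 3, so (1,1) = 3.
(1,2) = 4 − 3 = 1 completes the 4 across.
(2,1) = 12 − 3 = 9 completes the 12 down.
(2,2) = 11 − 9 = 2 completes the 11 across.

3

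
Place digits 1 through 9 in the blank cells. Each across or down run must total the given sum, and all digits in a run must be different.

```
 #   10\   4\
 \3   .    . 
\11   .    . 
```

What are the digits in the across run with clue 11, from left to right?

8 3

3 in 2 cells must be {1,2}; 4 in 2 cells must be {1,3}.
The 3 across and the 4 down share only 1, so R1C2 = 1.
R2C2 = 4 − 1 = 3 completes the 4 down.
R1C1 = 3 − 1 = 2 completes the 3 across.
R2C1 = 11 − 3 = 8 completes the 11 across.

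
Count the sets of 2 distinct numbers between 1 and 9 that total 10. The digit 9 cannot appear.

3

2 distinct digits from 1–9 sum between 3 and 17.
Dropping sets that contain 9.
Enumerating: {2,8}, {3,7}, {4,6}.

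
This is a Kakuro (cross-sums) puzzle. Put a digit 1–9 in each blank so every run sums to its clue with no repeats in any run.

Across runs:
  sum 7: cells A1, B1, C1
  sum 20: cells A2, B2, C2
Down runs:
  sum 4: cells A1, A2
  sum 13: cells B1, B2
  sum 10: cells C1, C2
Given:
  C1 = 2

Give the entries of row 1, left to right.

1 4 2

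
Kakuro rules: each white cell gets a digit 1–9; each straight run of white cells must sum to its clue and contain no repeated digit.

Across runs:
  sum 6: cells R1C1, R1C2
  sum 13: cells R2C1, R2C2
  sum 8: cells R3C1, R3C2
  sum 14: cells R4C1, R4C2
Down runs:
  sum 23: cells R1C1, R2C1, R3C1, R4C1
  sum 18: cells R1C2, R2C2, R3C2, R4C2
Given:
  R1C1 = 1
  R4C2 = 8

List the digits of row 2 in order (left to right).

9 4

R1C2 = 6 − 1 = 5 completes the 6 across.
Given what's placed, R2C2 must be 4 to fit the 13 across and 18 down.
R3C2 = 18 − 17 = 1 completes the 18 down.
R4C1 = 14 − 8 = 6 completes the 14 across.
R2C1 = 13 − 4 = 9 completes the 13 across.
R3C1 = 8 − 1 = 7 completes the 8 across.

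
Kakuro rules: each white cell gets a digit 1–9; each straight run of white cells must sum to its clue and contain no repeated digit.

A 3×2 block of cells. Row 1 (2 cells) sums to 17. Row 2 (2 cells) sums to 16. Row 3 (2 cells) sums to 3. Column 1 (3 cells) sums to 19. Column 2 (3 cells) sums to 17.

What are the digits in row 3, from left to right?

17 in 2 cells must be {8,9}; 16 in 2 cells must be {7,9}; 3 in 2 cells must be {1,2}.
The 3 across and the 19 down share only 2, so (3,1) = 2.
(3,2) = 3 − 2 = 1 completes the 3 across.
Given what's placed, (1,2) must be 9 to fit the 17 across and 17 down.
(2,1) = 9: the only remaining digit allowed by both the 16 across and the 19 down.
(2,2) = 16 − 9 = 7 completes the 16 across.
(1,1) = 17 − 9 = 8 completes the 17 across.

2 1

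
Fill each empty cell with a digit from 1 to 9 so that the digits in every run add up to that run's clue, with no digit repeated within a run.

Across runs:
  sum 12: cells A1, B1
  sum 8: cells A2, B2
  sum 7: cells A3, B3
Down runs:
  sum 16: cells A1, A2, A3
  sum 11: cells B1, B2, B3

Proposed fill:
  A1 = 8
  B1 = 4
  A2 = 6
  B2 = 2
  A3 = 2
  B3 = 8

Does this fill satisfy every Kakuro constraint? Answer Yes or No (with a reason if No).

No — the across run A3–B3 sums to 10, not 7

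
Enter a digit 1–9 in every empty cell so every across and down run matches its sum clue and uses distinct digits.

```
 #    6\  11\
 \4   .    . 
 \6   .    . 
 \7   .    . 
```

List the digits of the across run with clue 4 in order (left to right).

4 in 2 cells must be {1,3}; 6 in 3 cells must be {1,2,3}.
Nothing is forced directly, so branch on R1C1, whose candidates are 1 or 3. If R1C1 = 1: that forces R1C2 = 3, R2C1 = 2, after which R2C2 would have to be in {4} for the 6 across but in {1,2,6,7} for the 11 down — contradiction. So R1C1 = 3.
R1C2 = 4 − 3 = 1 completes the 4 across.
Nothing is forced directly, so branch on R2C1, whose candidates are 1 or 2. If R2C1 = 1: then R2C2 would have to be in {5} for the 6 across but in {2,3,4,6,7,8} for the 11 down — contradiction. So R2C1 = 2.
R2C2 = 6 − 2 = 4 completes the 6 across.
R3C1 = 6 − 5 = 1 completes the 6 down.
R3C2 = 7 − 1 = 6 completes the 7 across.

3 1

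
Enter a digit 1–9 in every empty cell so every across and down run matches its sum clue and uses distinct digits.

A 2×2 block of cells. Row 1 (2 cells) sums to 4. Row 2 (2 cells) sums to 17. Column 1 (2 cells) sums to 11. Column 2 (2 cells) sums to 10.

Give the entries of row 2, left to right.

4 in 2 cells must be {1,3}; 17 in 2 cells must be {8,9}.
The 4 across and the 11 down share only 3, so (1,1) = 3.
(1,2) = 4 − 3 = 1 completes the 4 across.
(2,1) = 11 − 3 = 8 completes the 11 down.
(2,2) = 17 − 8 = 9 completes the 17 across.

8 9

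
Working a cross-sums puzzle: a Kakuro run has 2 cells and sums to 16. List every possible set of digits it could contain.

2 distinct digits from 1–9 sum between 3 and 17.
Only one set works: {7,9}.

{7,9}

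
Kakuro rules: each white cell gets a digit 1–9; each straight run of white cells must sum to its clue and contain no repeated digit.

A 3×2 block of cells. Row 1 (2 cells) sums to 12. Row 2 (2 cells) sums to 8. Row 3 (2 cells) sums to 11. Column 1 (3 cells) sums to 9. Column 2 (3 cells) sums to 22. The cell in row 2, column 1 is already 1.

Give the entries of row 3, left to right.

5 6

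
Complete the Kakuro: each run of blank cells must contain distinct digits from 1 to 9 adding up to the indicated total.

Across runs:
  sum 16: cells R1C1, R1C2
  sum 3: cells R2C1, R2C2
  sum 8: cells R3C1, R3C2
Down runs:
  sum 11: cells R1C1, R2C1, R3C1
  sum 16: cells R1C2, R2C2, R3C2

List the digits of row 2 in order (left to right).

16 in 2 cells must be {7,9}; 3 in 2 cells must be {1,2}.
The 16 across and the 11 down share only 7, so R1C1 = 7.
R1C2 = 16 − 7 = 9 completes the 16 across.
Given what's placed, R2C1 must be 1 to fit the 3 across and 11 down.
R2C2 = 3 − 1 = 2 completes the 3 across.
R3C1 = 11 − 8 = 3 completes the 11 down.
R3C2 = 8 − 3 = 5 completes the 8 across.

1, 2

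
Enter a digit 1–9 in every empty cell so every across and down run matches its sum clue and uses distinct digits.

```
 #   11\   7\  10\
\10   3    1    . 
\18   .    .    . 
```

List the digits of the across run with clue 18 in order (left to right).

8, 6, 4

R1C3 = 10 − 4 = 6 completes the 10 across.
R2C1 = 11 − 3 = 8 completes the 11 down.
R2C2 = 7 − 1 = 6 completes the 7 down.
R2C3 = 18 − 14 = 4 completes the 18 across.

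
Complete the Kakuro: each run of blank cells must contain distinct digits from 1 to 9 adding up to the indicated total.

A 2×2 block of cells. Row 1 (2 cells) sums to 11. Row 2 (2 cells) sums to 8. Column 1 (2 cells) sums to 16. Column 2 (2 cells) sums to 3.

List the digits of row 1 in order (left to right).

16 in 2 cells must be {7,9}; 3 in 2 cells must be {1,2}.
The 11 across and the 3 down share only 2, so (1,2) = 2.
The 8 across and the 16 down share only 7, so (2,1) = 7.
(2,2) = 8 − 7 = 1 completes the 8 across.
(1,1) = 11 − 2 = 9 completes the 11 across.

9 2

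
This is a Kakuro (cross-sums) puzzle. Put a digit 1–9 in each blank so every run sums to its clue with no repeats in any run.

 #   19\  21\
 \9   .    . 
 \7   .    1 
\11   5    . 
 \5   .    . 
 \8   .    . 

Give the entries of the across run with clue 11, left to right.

R2C1 = 7 − 1 = 6 completes the 7 across.
R3C2 = 11 − 5 = 6 completes the 11 across.
Nothing is forced directly, so branch on R5C1, whose candidates are 1 or 3. If R5C1 = 3: that forces R5C2 = 5, R4C2 = 2, R1C2 = 7, after which R4C1 would have to be in {3} for the 5 across but in {1,4} for the 19 down — contradiction. So R5C1 = 1.
R5C2 = 8 − 1 = 7 completes the 8 across.
Nothing is forced directly, so branch on R1C1, whose candidates are 3 or 4. If R1C1 = 3: then R1C2 would have to be in {6} for the 9 across but in {2,3,4,5} for the 21 down — contradiction. So R1C1 = 4.
R1C2 = 9 − 4 = 5 completes the 9 across.
R4C1 = 19 − 16 = 3 completes the 19 down.
R4C2 = 5 − 3 = 2 completes the 5 across.

5 6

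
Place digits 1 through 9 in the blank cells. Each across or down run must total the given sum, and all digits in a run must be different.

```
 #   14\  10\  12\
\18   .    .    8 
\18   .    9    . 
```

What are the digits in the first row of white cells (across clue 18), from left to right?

R1C2 = 10 − 9 = 1 completes the 10 down.
R2C3 = 12 − 8 = 4 completes the 12 down.
R1C1 = 18 − 9 = 9 completes the 18 across.
R2C1 = 18 − 13 = 5 completes the 18 across.

9 1 8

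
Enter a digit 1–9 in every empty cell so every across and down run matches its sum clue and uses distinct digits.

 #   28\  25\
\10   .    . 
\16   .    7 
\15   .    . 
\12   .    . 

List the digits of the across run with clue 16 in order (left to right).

16 in 2 cells must be {7,9}.
R2C1 = 16 − 7 = 9 completes the 16 across.
Nothing is forced directly, so branch on R3C1, whose candidates are 6 or 7 or 8. If R3C1 = 6: that forces R1C1 = 8, after which R1C2 would have to be in {2} for the 10 across but in {1,3,4,5,6,8,9} for the 25 down — contradiction. If R3C1 = 8: then R3C2 would have to be in {7} for the 15 across but in {1,3,4,5,6,8,9} for the 25 down — contradiction. So R3C1 = 7.
R3C2 = 15 − 7 = 8 completes the 15 across.
Nothing is forced directly, so branch on R1C1, whose candidates are 4 or 8. If R1C1 = 8: then R1C2 would have to be in {2} for the 10 across but in {1,4,6,9} for the 25 down — contradiction. So R1C1 = 4.
R1C2 = 10 − 4 = 6 completes the 10 across.
R4C1 = 28 − 20 = 8 completes the 28 down.
R4C2 = 12 − 8 = 4 completes the 12 across.

9 7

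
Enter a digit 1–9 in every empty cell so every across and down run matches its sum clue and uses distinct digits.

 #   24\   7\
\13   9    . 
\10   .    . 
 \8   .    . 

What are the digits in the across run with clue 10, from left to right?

8, 2

24 in 3 cells must be {7,8,9}; 7 in 3 cells must be {1,2,4}.
R1C2 = 13 − 9 = 4 completes the 13 across.
Given what's placed, R3C1 must be 7 to fit the 8 across and 24 down.
R3C2 = 8 − 7 = 1 completes the 8 across.
R2C1 = 24 − 16 = 8 completes the 24 down.
R2C2 = 10 − 8 = 2 completes the 10 across.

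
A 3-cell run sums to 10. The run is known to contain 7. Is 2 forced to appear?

Yes

The only way to make 10 from 3 distinct digits under that restriction is {1,2,7}, which contains 2.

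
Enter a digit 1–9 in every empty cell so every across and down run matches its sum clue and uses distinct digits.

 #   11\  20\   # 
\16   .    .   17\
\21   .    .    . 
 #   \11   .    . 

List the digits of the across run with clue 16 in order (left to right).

16 in 2 cells must be {7,9}; 17 in 2 cells must be {8,9}.
Nothing is forced directly, so branch on R1C1, whose candidates are 7 or 9. If R1C1 = 9: that forces R1C2 = 7, after which R2C1 would have to be in {4,5,6,7,8,9} for the 21 across but in {2} for the 11 down — contradiction. So R1C1 = 7.
R1C2 = 16 − 7 = 9 completes the 16 across.
R2C1 = 11 − 7 = 4 completes the 11 down.
R2C2 = 8: the only remaining digit allowed by both the 21 across and the 20 down.
R2C3 = 21 − 12 = 9 completes the 21 across.
R3C2 = 20 − 17 = 3 completes the 20 down.
R3C3 = 11 − 3 = 8 completes the 11 across.

7 9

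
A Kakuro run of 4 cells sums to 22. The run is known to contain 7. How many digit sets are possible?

6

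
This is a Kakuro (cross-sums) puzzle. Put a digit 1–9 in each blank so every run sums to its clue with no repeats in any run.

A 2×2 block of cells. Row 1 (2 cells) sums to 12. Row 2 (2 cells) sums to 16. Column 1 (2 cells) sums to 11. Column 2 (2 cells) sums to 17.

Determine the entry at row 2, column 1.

7

16 in 2 cells must be {7,9}; 17 in 2 cells must be {8,9}.
The 16 across and the 17 down share only 9, so (2,2) = 9.
(1,2) = 17 − 9 = 8 completes the 17 down.
(2,1) = 16 − 9 = 7 completes the 16 across.
(1,1) = 12 − 8 = 4 completes the 12 across.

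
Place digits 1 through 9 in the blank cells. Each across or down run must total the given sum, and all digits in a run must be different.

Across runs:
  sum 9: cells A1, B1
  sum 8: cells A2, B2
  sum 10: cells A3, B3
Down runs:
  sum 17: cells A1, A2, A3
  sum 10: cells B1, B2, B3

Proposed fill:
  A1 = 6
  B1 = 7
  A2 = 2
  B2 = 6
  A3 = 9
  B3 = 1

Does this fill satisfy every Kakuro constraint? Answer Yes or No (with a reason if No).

No — the down run B1–B3 sums to 14, not 10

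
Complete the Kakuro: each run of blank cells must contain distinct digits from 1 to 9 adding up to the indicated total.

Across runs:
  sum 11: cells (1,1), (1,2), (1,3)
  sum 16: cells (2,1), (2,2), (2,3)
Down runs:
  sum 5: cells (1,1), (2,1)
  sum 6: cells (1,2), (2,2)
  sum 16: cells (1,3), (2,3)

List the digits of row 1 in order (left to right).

16 in 2 cells must be {7,9}.
The 11 across and the 16 down share only 7, so (1,3) = 7.
(2,3) = 16 − 7 = 9 completes the 16 down.
Given what's placed, (1,2) must be 1 to fit the 11 across and 6 down.
(2,2) = 6 − 1 = 5 completes the 6 down.
(1,1) = 11 − 8 = 3 completes the 11 across.
(2,1) = 16 − 14 = 2 completes the 16 across.

3, 1, 7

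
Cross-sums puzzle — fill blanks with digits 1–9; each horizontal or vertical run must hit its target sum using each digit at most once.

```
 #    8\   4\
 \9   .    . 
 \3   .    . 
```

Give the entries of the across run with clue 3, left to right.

3 in 2 cells must be {1,2}; 4 in 2 cells must be {1,3}.
The 3 across and the 4 down share only 1, so R2C2 = 1.
R1C2 = 4 − 1 = 3 completes the 4 down.
R2C1 = 3 − 1 = 2 completes the 3 across.
R1C1 = 9 − 3 = 6 completes the 9 across.

2 1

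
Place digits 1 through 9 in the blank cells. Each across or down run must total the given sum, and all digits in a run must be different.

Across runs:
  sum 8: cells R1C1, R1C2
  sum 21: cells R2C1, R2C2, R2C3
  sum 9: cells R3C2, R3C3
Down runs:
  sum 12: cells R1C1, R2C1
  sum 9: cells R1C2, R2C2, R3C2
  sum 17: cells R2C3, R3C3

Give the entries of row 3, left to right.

1, 8

17 in 2 cells must be {8,9}.
The 9 across and the 17 down share only 8, so R3C3 = 8.
R2C3 = 17 − 8 = 9 completes the 17 down.
R3C2 = 9 − 8 = 1 completes the 9 across.
R2C2 = 5: the only remaining digit allowed by both the 21 across and the 9 down.
R1C2 = 9 − 6 = 3 completes the 9 down.
R2C1 = 21 − 14 = 7 completes the 21 across.
R1C1 = 8 − 3 = 5 completes the 8 across.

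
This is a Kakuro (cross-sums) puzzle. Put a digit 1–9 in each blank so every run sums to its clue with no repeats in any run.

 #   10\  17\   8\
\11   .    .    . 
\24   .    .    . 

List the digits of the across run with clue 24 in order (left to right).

8, 9, 7

24 in 3 cells must be {7,8,9}; 17 in 2 cells must be {8,9}.
The 11 across and the 17 down share only 8, so R1C2 = 8.
R2C2 = 17 − 8 = 9 completes the 17 down.
Given what's placed, R2C3 must be 7 to fit the 24 across and 8 down.
R1C3 = 8 − 7 = 1 completes the 8 down.
R2C1 = 24 − 16 = 8 completes the 24 across.
R1C1 = 11 − 9 = 2 completes the 11 across.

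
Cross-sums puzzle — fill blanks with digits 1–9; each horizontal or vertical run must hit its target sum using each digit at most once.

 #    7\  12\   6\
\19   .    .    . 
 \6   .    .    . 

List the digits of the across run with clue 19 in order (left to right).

6 in 3 cells must be {1,2,3}.
The 6 across and the 12 down share only 3, so R2C2 = 3.
R1C2 = 12 − 3 = 9 completes the 12 down.
Nothing is forced directly, so branch on R1C3, whose candidates are 2 or 4. If R1C3 = 2: then R1C1 would have to be in {8} for the 19 across but in {1,2,3,4,5,6} for the 7 down — contradiction. So R1C3 = 4.
R1C1 = 19 − 13 = 6 completes the 19 across.
R2C1 = 7 − 6 = 1 completes the 7 down.
R2C3 = 6 − 4 = 2 completes the 6 across.

6 9 4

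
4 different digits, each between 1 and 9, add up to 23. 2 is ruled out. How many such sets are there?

4 distinct digits from 1–9 sum between 10 and 30.
Dropping sets that contain 2.
Enumerating: {1,5,8,9}, {1,6,7,9}, {3,4,7,9}, {3,5,6,9}, {3,5,7,8}, {4,5,6,8}.

6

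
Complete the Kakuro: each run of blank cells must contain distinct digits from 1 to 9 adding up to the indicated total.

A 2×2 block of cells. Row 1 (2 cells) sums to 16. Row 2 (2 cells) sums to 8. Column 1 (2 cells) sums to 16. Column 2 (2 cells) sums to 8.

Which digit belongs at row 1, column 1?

9

16 in 2 cells must be {7,9}.
The 16 across and the 8 down share only 7, so (1,2) = 7.
The 8 across and the 16 down share only 7, so (2,1) = 7.
(2,2) = 8 − 7 = 1 completes the 8 across.
(1,1) = 16 − 7 = 9 completes the 16 across.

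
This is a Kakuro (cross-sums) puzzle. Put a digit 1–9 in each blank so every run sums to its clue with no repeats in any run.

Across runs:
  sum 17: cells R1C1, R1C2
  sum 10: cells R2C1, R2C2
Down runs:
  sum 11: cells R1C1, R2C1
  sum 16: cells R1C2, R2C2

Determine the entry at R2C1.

17 in 2 cells must be {8,9}; 16 in 2 cells must be {7,9}.
The 17 across and the 16 down share only 9, so R1C2 = 9.
R2C2 = 16 − 9 = 7 completes the 16 down.
R1C1 = 17 − 9 = 8 completes the 17 across.
R2C1 = 10 − 7 = 3 completes the 10 across.

3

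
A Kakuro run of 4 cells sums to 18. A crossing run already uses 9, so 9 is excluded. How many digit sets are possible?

8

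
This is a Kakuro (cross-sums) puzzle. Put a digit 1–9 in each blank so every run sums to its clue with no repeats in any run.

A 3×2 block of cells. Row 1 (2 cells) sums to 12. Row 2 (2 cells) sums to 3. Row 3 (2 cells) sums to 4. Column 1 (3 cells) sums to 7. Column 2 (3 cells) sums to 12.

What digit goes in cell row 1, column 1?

4

3 in 2 cells must be {1,2}; 4 in 2 cells must be {1,3}; 7 in 3 cells must be {1,2,4}.
The 12 across and the 7 down share only 4, so (1,1) = 4.
(1,2) = 12 − 4 = 8 completes the 12 across.
Given what's placed, (2,2) must be 1 to fit the 3 across and 12 down.
(3,1) = 1: the only remaining digit allowed by both the 4 across and the 7 down.
(3,2) = 4 − 1 = 3 completes the 4 across.
(2,1) = 3 − 1 = 2 completes the 3 across.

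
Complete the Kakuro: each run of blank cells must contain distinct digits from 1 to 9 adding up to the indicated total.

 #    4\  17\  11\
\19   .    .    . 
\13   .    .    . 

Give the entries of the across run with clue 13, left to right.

4 in 2 cells must be {1,3}; 17 in 2 cells must be {8,9}.
The 19 across and the 4 down share only 3, so R1C1 = 3.
Given what's placed, R1C2 must be 9 to fit the 19 across and 17 down.
R1C3 = 19 − 12 = 7 completes the 19 across.
R2C1 = 4 − 3 = 1 completes the 4 down.
R2C2 = 17 − 9 = 8 completes the 17 down.
R2C3 = 13 − 9 = 4 completes the 13 across.

1 8 4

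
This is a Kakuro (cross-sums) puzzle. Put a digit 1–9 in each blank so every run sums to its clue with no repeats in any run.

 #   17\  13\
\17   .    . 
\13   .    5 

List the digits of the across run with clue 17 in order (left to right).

17 in 2 cells must be {8,9}.
R1C2 = 13 − 5 = 8 completes the 13 down.
R2C1 = 13 − 5 = 8 completes the 13 across.
R1C1 = 17 − 8 = 9 completes the 17 across.

9, 8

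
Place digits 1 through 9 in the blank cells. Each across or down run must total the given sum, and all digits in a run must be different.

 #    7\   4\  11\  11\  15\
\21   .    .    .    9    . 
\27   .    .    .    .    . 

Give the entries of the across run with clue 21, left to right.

4 in 2 cells must be {1,3}.
R1C5 = 6: the only remaining digit allowed by both the 21 across and the 15 down.
R2C4 = 11 − 9 = 2 completes the 11 down.
R2C5 = 15 − 6 = 9 completes the 15 down.
Nothing is forced directly, so branch on R1C3, whose candidates are 2 or 3. If R1C3 = 2: then R2C3 would have to be in {1,3,4,5,6,7,8} for the 27 across but in {9} for the 11 down — contradiction. So R1C3 = 3.
R1C2 = 1: the only remaining digit allowed by both the 21 across and the 4 down.
R2C2 = 4 − 1 = 3 completes the 4 down.
R2C3 = 11 − 3 = 8 completes the 11 down.
R1C1 = 21 − 19 = 2 completes the 21 across.

2, 1, 3, 9, 6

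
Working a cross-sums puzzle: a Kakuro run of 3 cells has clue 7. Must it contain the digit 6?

The only way to make 7 from 3 distinct digits is {1,2,4}, which does not contain 6.

No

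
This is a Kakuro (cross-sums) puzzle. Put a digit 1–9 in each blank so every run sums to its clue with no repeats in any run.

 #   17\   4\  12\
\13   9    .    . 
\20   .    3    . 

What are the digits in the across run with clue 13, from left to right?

17 in 2 cells must be {8,9}; 4 in 2 cells must be {1,3}.
R1C2 = 4 − 3 = 1 completes the 4 down.
R1C3 = 13 − 10 = 3 completes the 13 across.
R2C1 = 17 − 9 = 8 completes the 17 down.
R2C3 = 20 − 11 = 9 completes the 20 across.

9, 1, 3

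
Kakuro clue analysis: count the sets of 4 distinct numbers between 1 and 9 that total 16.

8

4 distinct digits from 1–9 sum between 10 and 30.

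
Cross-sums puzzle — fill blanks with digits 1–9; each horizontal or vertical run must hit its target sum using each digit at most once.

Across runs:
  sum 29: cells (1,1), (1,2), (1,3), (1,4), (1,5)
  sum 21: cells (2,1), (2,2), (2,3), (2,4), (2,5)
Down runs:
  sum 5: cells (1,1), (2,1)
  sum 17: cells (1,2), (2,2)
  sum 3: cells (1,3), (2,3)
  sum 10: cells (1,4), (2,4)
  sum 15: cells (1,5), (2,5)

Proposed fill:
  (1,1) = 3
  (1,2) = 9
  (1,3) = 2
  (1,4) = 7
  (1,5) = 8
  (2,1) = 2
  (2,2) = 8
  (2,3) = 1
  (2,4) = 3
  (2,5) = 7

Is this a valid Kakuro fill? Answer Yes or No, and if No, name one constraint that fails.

Yes

Across: 3+9+2+7+8=29; 2+8+1+3+7=21. Down: 3+2=5; 9+8=17; 2+1=3; 7+3=10; 8+7=15. No digit repeats within any run.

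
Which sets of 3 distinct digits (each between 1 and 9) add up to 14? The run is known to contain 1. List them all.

3 distinct digits from 1–9 sum between 6 and 24.
Keeping only sets containing 1.

{1,4,9}; {1,5,8}; {1,6,7}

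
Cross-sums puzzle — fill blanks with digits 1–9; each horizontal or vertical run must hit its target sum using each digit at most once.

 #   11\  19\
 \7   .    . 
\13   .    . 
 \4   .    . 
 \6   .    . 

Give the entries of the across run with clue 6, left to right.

4 in 2 cells must be {1,3}; 11 in 4 cells must be {1,2,3,5}.
Only 5 fits R2C1 under both its across sum 13 and down sum 11.
R2C2 = 13 − 5 = 8 completes the 13 across.
Nothing is forced directly, so branch on R3C1, whose candidates are 1 or 3. If R3C1 = 1: that forces R3C2 = 3, R4C1 = 2, after which R4C2 would have to be in {4} for the 6 across but in {1,2,6,7} for the 19 down — contradiction. So R3C1 = 3.
R3C2 = 4 − 3 = 1 completes the 4 across.
R4C2 = 4: the only remaining digit allowed by both the 6 across and the 19 down.
R1C2 = 19 − 13 = 6 completes the 19 down.
R4C1 = 6 − 4 = 2 completes the 6 across.

2, 4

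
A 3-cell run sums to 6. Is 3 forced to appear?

Yes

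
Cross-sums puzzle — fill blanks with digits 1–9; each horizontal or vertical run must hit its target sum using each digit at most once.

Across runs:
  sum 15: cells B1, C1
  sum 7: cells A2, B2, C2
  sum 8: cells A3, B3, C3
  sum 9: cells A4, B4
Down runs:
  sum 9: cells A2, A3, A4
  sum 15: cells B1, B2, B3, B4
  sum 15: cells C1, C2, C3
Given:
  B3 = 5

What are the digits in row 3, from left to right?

1, 5, 2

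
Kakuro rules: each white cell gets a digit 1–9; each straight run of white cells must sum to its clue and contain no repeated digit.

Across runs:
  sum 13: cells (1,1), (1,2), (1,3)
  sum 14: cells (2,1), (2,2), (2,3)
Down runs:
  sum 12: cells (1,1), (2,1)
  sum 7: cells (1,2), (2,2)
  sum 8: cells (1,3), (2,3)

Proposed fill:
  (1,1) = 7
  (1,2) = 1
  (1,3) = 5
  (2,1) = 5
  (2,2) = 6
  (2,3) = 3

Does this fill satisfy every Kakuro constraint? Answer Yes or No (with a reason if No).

Yes

Across: 7+1+5=13; 5+6+3=14. Down: 7+5=12; 1+6=7; 5+3=8. No digit repeats within any run.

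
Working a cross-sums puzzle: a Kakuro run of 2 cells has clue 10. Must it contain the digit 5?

No

Counterexample: {1,9} sums to 10 without using 5.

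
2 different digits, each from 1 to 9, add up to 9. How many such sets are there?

4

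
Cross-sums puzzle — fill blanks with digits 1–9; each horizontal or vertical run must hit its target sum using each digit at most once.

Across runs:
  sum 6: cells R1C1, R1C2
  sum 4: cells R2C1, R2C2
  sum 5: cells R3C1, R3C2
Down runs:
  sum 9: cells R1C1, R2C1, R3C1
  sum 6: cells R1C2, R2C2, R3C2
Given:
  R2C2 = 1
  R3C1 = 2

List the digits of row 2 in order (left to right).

4 in 2 cells must be {1,3}; 6 in 3 cells must be {1,2,3}.
Given what's placed, R1C2 must be 2 to fit the 6 across and 6 down.
R2C1 = 4 − 1 = 3 completes the 4 across.
R3C2 = 5 − 2 = 3 completes the 5 across.
R1C1 = 6 − 2 = 4 completes the 6 across.

3 1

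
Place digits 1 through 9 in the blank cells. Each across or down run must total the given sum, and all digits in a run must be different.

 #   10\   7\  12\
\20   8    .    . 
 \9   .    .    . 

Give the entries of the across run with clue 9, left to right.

R2C1 = 10 − 8 = 2 completes the 10 down.
No cell is forced outright now. R2C3 can only be 3 or 4 (the digits allowed by both its 9 across and its 12 down). If R2C3 = 4: then R1C3 would have to be in {3,5,7,9} for the 20 across but in {8} for the 12 down — contradiction. So R2C3 = 3.
R1C3 = 12 − 3 = 9 completes the 12 down.
R2C2 = 9 − 5 = 4 completes the 9 across.
R1C2 = 20 − 17 = 3 completes the 20 across.

2 4 3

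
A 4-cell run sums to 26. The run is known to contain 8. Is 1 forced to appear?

No

Counterexample: {2,7,8,9} sums to 26 under that restriction without using 1.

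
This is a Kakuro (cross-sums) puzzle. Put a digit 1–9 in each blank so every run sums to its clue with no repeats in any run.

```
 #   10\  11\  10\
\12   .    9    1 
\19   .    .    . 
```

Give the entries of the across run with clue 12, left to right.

2 9 1

R1C1 = 12 − 10 = 2 completes the 12 across.
R2C1 = 10 − 2 = 8 completes the 10 down.
R2C2 = 11 − 9 = 2 completes the 11 down.
R2C3 = 19 − 10 = 9 completes the 19 across.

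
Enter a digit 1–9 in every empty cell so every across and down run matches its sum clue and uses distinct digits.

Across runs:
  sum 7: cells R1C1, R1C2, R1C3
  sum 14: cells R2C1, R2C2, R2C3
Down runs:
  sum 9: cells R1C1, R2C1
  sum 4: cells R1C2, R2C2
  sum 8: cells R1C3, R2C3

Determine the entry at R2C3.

7 in 3 cells must be {1,2,4}; 4 in 2 cells must be {1,3}.
The 7 across and the 4 down share only 1, so R1C2 = 1.
Given what's placed, R1C3 must be 2 to fit the 7 across and 8 down.
R2C2 = 4 − 1 = 3 completes the 4 down.
R2C3 = 8 − 2 = 6 completes the 8 down.
R1C1 = 7 − 3 = 4 completes the 7 across.
R2C1 = 14 − 9 = 5 completes the 14 across.

6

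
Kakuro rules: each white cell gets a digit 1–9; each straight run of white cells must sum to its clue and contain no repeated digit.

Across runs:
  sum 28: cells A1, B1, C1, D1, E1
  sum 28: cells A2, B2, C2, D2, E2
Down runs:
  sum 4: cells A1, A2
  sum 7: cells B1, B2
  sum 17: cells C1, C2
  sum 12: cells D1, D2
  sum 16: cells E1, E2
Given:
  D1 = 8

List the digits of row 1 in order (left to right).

4 in 2 cells must be {1,3}; 17 in 2 cells must be {8,9}; 16 in 2 cells must be {7,9}.
Given what's placed, C1 must be 9 to fit the 28 across and 17 down.
E1 = 7: the only remaining digit allowed by both the 28 across and the 16 down.
C2 = 17 − 9 = 8 completes the 17 down.
D2 = 12 − 8 = 4 completes the 12 down.
E2 = 16 − 7 = 9 completes the 16 down.
A2 = 1: the only remaining digit allowed by both the 28 across and the 4 down.
B2 = 28 − 22 = 6 completes the 28 across.
A1 = 4 − 1 = 3 completes the 4 down.
B1 = 28 − 27 = 1 completes the 28 across.

3, 1, 9, 8, 7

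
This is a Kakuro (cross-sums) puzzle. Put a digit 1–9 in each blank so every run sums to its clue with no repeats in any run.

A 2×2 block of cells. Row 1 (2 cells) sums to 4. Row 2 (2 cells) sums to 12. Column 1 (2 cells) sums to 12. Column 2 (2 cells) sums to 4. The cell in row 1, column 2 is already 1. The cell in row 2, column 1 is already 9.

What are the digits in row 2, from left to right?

4 in 2 cells must be {1,3}.
(1,1) = 4 − 1 = 3 completes the 4 across.
(2,2) = 12 − 9 = 3 completes the 12 across.

9 3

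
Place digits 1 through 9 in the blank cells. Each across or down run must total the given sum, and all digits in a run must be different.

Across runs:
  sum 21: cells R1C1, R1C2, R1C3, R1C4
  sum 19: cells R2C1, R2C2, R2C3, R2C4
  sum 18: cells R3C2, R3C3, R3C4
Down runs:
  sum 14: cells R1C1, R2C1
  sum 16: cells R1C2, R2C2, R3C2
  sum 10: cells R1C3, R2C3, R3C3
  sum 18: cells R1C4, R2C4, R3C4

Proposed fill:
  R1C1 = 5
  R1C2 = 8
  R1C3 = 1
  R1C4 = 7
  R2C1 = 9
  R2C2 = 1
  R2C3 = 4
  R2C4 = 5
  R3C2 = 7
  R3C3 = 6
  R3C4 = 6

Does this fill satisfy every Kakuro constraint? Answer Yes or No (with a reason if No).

No — the down run R1C3–R3C3 sums to 11, not 10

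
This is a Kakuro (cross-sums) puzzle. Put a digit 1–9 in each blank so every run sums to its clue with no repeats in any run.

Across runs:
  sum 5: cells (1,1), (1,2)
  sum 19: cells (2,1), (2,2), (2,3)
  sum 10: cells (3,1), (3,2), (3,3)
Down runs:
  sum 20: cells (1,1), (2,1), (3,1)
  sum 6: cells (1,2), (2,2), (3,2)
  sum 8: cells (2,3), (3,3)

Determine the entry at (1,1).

4

6 in 3 cells must be {1,2,3}.
Nothing is forced directly, so branch on (2,2), whose candidates are 2 or 3. If (2,2) = 2: then (2,3) would have to be in {8,9} for the 19 across but in {1,2,3,5,6,7} for the 8 down — contradiction. So (2,2) = 3.
Given what's placed, (2,3) must be 7 to fit the 19 across and 8 down.
(3,3) = 8 − 7 = 1 completes the 8 down.
(2,1) = 19 − 10 = 9 completes the 19 across.
(3,2) = 2: the only remaining digit allowed by both the 10 across and the 6 down.
(1,2) = 6 − 5 = 1 completes the 6 down.
(3,1) = 10 − 3 = 7 completes the 10 across.
(1,1) = 5 − 1 = 4 completes the 5 across.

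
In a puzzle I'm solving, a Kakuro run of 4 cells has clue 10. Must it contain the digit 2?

Yes

The only way to make 10 from 4 distinct digits is {1,2,3,4}, which contains 2.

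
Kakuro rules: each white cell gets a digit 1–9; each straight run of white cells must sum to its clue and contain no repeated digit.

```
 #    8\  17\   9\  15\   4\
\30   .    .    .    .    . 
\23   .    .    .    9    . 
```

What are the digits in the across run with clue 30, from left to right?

5 9 7 6 3

17 in 2 cells must be {8,9}; 4 in 2 cells must be {1,3}.
R1C4 = 15 − 9 = 6 completes the 15 down.
R1C5 = 3: the only remaining digit allowed by both the 30 across and the 4 down.
Given what's placed, R2C2 must be 8 to fit the 23 across and 17 down.
R2C5 = 4 − 3 = 1 completes the 4 down.
R1C2 = 17 − 8 = 9 completes the 17 down.
Nothing is forced directly, so branch on R2C1, whose candidates are 2 or 3. If R2C1 = 2: then R1C1 would have to be in {4,5,7,8} for the 30 across but in {6} for the 8 down — contradiction. So R2C1 = 3.
R1C1 = 8 − 3 = 5 completes the 8 down.
R1C3 = 30 − 23 = 7 completes the 30 across.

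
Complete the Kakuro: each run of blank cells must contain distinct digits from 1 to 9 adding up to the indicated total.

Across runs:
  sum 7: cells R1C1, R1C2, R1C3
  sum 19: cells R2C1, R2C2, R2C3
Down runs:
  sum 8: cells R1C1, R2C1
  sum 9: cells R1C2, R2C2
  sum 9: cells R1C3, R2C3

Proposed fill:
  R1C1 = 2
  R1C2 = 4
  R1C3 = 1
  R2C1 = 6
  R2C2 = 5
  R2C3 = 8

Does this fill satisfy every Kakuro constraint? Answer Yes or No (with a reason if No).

Across: 2+4+1=7; 6+5+8=19. Down: 2+6=8; 4+5=9; 1+8=9. No digit repeats within any run.

Yes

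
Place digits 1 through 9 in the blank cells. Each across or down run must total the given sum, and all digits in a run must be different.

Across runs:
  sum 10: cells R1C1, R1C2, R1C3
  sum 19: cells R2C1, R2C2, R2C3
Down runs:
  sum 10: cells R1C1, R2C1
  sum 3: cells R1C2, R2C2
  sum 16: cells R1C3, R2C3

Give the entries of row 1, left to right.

3 in 2 cells must be {1,2}; 16 in 2 cells must be {7,9}.
The 10 across and the 16 down share only 7, so R1C3 = 7.
The 19 across and the 3 down share only 2, so R2C2 = 2.
R2C3 = 16 − 7 = 9 completes the 16 down.
R1C2 = 3 − 2 = 1 completes the 3 down.
R2C1 = 19 − 11 = 8 completes the 19 across.
R1C1 = 10 − 8 = 2 completes the 10 across.

2 1 7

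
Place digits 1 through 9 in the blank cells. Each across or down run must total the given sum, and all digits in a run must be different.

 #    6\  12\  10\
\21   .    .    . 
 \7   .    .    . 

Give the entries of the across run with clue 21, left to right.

4, 8, 9

7 in 3 cells must be {1,2,4}.
The 7 across and the 12 down share only 4, so R2C2 = 4.
R1C2 = 12 − 4 = 8 completes the 12 down.
Given what's placed, R1C1 must be 4 to fit the 21 across and 6 down.
R1C3 = 21 − 12 = 9 completes the 21 across.
R2C1 = 6 − 4 = 2 completes the 6 down.
R2C3 = 7 − 6 = 1 completes the 7 across.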